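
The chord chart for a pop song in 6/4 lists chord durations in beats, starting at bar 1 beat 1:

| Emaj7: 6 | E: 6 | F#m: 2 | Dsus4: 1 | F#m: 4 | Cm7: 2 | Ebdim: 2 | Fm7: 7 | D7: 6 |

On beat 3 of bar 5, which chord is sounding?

Fm7

Beat 3 of bar 5 is beat (5−1)×6 + 3 = 27 overall.
Running totals: Emaj7 ends at 6, E ends at 12, F#m ends at 14, Dsus4 ends at 15, F#m ends at 19, Cm7 ends at 21, Ebdim ends at 23, Fm7 ends at 30.
Beat 27 falls within Fm7.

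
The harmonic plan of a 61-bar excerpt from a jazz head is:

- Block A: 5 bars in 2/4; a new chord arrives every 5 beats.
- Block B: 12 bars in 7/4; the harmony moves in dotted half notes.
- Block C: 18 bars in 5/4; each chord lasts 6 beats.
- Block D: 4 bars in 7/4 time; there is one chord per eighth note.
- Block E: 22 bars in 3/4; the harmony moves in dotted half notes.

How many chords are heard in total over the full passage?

A: 5 bars × 2 beats = 10 beats; 5 beats/chord → 2 chords.
B: 12 bars × 7 beats = 84 beats; 3 beats/chord → 28 chords.
C: 18 bars × 5 beats = 90 beats; 6 beats/chord → 15 chords.
D: 4 bars × 7 beats = 28 beats; 0.5 beats/chord → 56 chords.
E: 22 bars × 3 beats = 66 beats; 3 beats/chord → 22 chords.
Total: 2 + 28 + 15 + 56 + 22 = 123.

123 chords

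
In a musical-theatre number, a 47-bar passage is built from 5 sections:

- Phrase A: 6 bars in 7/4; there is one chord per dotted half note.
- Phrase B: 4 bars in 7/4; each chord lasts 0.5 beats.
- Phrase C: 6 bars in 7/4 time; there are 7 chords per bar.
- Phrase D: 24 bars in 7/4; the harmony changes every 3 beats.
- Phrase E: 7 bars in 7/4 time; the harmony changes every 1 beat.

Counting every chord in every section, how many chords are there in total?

217 chords

A: 6 bars × 7 beats = 42 beats; 3 beats/chord → 14 chords.
B: 4 bars × 7 beats = 28 beats; 0.5 beats/chord → 56 chords.
C: 6 bars × 7 beats = 42 beats; 1 beat/chord → 42 chords.
D: 24 bars × 7 beats = 168 beats; 3 beats/chord → 56 chords.
E: 7 bars × 7 beats = 49 beats; 1 beat/chord → 49 chords.
Total: 14 + 56 + 42 + 56 + 49 = 217.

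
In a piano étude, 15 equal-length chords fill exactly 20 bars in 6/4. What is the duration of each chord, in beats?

20 bars × 6 beats/bar = 120 beats total.
120 beats ÷ 15 chords = 8 beats per chord.

8 beats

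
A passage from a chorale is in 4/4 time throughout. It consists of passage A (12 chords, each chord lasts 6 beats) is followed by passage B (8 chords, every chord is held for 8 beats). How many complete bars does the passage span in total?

A: 12 × 6 = 72 beats = 18 bars.
B: 8 × 8 = 64 beats = 16 bars.
Total: 18 + 16 = 34 bars.

34 bars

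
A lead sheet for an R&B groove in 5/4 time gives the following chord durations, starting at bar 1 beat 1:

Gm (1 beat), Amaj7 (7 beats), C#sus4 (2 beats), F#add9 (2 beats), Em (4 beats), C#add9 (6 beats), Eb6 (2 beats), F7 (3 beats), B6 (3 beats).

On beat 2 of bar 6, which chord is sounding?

Beat 2 of bar 6 is beat (6−1)×5 + 2 = 27 overall.
Running totals: Gm ends at 1, Amaj7 ends at 8, C#sus4 ends at 10, F#add9 ends at 12, Em ends at 16, C#add9 ends at 22, Eb6 ends at 24, F7 ends at 27.
Beat 27 falls within F7.

F7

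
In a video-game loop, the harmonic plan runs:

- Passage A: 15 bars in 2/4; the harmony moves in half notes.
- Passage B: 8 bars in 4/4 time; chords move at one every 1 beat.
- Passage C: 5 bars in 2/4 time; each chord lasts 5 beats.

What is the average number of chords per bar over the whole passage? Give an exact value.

A: 15 × 2 = 30 beats ÷ 2 = 15 chords.
B: 8 × 4 = 32 beats ÷ 1 = 32 chords.
C: 5 × 2 = 10 beats ÷ 5 = 2 chords.
Overall: 49 chords over 28 bars → 49/28 = 1.75 chords per bar.

1.75 chords per bar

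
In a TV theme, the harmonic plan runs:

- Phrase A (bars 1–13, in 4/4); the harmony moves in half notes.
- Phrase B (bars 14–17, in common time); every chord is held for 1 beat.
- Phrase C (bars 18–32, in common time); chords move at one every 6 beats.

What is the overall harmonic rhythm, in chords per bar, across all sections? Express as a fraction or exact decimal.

1.625 chords per bar

A: 13 × 4 = 52 beats ÷ 2 = 26 chords.
B: 4 × 4 = 16 beats ÷ 1 = 16 chords.
C: 15 × 4 = 60 beats ÷ 6 = 10 chords.
Overall: 52 chords over 32 bars → 52/32 = 1.625 chords per bar.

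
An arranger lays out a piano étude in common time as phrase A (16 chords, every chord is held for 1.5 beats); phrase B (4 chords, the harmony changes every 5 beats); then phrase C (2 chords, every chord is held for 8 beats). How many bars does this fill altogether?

A: 16 × 1.5 = 24 beats = 6 bars.
B: 4 × 5 = 20 beats = 5 bars.
C: 2 × 8 = 16 beats = 4 bars.
Total: 6 + 5 + 4 = 15 bars.

15 bars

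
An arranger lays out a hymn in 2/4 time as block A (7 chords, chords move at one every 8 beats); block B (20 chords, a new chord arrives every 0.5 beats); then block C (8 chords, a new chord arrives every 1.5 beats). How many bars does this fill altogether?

39 bars

A: 7 × 8 = 56 beats = 28 bars.
B: 20 × 0.5 = 10 beats = 5 bars.
C: 8 × 1.5 = 12 beats = 6 bars.
Total: 28 + 5 + 6 = 39 bars.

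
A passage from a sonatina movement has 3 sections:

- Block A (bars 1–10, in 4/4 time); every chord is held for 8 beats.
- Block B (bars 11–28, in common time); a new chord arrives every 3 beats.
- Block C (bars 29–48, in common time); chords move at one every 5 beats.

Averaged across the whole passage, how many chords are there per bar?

A: 10 bars of 4 beats is 40 beats; at 8 beats each that's 5 chords.
B: 18 bars of 4 beats is 72 beats; at 3 beats each that's 24 chords.
C: 20 bars of 4 beats is 80 beats; at 5 beats each that's 16 chords.
Overall: 45 chords over 48 bars → 45/48 = 15/16 chords per bar.

15/16 chords per bar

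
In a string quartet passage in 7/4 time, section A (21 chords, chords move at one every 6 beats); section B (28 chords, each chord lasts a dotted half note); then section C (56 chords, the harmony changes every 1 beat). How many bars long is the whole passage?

38 bars

A: 21 × 6 = 126 beats = 18 bars.
B: 28 × 3 = 84 beats = 12 bars.
C: 56 × 1 = 56 beats = 8 bars.
Total: 18 + 12 + 8 = 38 bars.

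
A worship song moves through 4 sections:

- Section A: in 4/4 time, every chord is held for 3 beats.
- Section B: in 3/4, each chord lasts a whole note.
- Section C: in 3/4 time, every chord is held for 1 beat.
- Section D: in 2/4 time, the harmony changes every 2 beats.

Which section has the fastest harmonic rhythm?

Section C

A: each chord is 3 beats in 4/4, so 4/3 per bar.
B: each chord is 4 beats in 3/4, so 0.75 per bar.
C: each chord is 1 beat in 3/4, so 3 per bar.
D: each chord is 2 beats in 2/4, so 1 per bar.
Fastest is C at 3 chords/bar.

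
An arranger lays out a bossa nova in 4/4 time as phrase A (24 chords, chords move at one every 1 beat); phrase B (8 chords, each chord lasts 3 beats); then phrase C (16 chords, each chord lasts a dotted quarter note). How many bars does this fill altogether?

18 bars

A: 24 × 1 = 24 beats = 6 bars.
B: 8 × 3 = 24 beats = 6 bars.
C: 16 × 1.5 = 24 beats = 6 bars.
Total: 6 + 6 + 6 = 18 bars.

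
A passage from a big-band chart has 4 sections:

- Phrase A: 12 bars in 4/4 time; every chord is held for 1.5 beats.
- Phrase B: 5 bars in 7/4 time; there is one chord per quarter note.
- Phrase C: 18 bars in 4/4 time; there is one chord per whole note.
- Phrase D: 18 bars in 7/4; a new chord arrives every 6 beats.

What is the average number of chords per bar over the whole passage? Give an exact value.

2 chords per bar

A: 12 bars of 4 beats is 48 beats; at 1.5 beats each that's 32 chords.
B: 5 bars of 7 beats is 35 beats; at 1 beat each that's 35 chords.
C: 18 bars of 4 beats is 72 beats; at 4 beats each that's 18 chords.
D: 18 bars of 7 beats is 126 beats; at 6 beats each that's 21 chords.
Overall: 106 chords over 53 bars → 106/53 = 2 chords per bar.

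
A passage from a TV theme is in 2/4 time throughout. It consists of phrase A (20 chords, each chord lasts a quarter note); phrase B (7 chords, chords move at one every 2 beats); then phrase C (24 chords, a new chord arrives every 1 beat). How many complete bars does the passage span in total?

29 bars

A: 20 × 1 = 20 beats = 10 bars.
B: 7 × 2 = 14 beats = 7 bars.
C: 24 × 1 = 24 beats = 12 bars.
Total: 10 + 7 + 12 = 29 bars.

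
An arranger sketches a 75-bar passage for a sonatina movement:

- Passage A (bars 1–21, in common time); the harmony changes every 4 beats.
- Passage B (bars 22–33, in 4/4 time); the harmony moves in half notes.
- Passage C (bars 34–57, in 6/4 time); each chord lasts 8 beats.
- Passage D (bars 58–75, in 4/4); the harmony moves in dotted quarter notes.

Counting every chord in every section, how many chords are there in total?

A: 21·4 = 84 beats, 84/4 = 21 chords.
B: 12·4 = 48 beats, 48/2 = 24 chords.
C: 24·6 = 144 beats, 144/8 = 18 chords.
D: 18·4 = 72 beats, 72/1.5 = 48 chords.
Total: 21 + 24 + 18 + 48 = 111.

111 chords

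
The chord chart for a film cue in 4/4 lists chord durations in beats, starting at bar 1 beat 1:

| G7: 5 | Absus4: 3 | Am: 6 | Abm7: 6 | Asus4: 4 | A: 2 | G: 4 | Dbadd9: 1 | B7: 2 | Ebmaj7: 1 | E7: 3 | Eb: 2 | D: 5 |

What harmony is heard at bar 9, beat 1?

B7

Beat 1 of bar 9 is beat (9−1)×4 + 1 = 33 overall.
Running totals: G7 ends at 5, Absus4 ends at 8, Am ends at 14, Abm7 ends at 20, Asus4 ends at 24, A ends at 26, G ends at 30, Dbadd9 ends at 31, B7 ends at 33.
Beat 33 falls within B7.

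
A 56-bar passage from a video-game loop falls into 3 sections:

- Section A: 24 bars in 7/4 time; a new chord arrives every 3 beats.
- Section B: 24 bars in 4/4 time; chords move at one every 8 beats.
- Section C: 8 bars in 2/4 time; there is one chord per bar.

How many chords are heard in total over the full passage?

76 chords

A has 168 beats and chords last 3 each, so 56 chords.
B has 96 beats and chords last 8 each, so 12 chords.
C has 16 beats and chords last 2 each, so 8 chords.
Total: 56 + 12 + 8 = 76.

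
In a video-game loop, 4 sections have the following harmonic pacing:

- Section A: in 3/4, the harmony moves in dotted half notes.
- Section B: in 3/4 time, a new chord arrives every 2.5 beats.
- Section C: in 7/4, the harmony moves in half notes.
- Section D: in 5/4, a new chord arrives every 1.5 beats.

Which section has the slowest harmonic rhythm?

Section A

A: 3/3 = 1 chord/bar.
B: 3/2.5 = 1.2 chords/bar.
C: 7/2 = 3.5 chords/bar.
D: 5/1.5 = 10/3 chords/bar.
Slowest is A at 1 chords/bar.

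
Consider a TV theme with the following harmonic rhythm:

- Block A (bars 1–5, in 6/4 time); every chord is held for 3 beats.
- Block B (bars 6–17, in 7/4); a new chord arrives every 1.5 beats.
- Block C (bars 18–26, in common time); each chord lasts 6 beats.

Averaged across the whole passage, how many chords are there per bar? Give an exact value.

A: 5 × 6 = 30 beats ÷ 3 = 10 chords.
B: 12 × 7 = 84 beats ÷ 1.5 = 56 chords.
C: 9 × 4 = 36 beats ÷ 6 = 6 chords.
Overall: 72 chords over 26 bars → 72/26 = 36/13 chords per bar.

36/13 chords per bar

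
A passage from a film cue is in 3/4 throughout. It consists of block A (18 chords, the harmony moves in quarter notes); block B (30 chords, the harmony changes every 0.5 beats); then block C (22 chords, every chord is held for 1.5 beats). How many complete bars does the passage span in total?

22 bars

A: 18 × 1 = 18 beats = 6 bars.
B: 30 × 0.5 = 15 beats = 5 bars.
C: 22 × 1.5 = 33 beats = 11 bars.
Total: 6 + 5 + 11 = 22 bars.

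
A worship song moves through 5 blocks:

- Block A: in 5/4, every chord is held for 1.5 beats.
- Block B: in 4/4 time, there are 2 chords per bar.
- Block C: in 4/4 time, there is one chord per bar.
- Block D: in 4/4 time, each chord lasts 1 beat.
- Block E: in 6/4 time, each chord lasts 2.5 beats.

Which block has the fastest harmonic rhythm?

A: 5/1.5 = 10/3 chords/bar.
B: 4/2 = 2 chords/bar.
C: 4/4 = 1 chord/bar.
D: 4/1 = 4 chords/bar.
E: 6/2.5 = 2.4 chords/bar.
Fastest is D at 4 chords/bar.

Block D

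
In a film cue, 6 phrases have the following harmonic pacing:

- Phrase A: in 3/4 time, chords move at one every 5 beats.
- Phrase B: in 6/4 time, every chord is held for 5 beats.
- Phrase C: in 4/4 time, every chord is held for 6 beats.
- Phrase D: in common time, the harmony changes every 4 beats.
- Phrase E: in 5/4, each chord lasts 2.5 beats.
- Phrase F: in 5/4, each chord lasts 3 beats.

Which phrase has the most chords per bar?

Phrase E

A: each chord is 5 beats in 3/4, so 0.6 per bar.
B: each chord is 5 beats in 6/4, so 1.2 per bar.
C: each chord is 6 beats in 4/4, so 2/3 per bar.
D: each chord is 4 beats in 4/4, so 1 per bar.
E: each chord is 2.5 beats in 5/4, so 2 per bar.
F: each chord is 3 beats in 5/4, so 5/3 per bar.
Fastest is E at 2 chords/bar.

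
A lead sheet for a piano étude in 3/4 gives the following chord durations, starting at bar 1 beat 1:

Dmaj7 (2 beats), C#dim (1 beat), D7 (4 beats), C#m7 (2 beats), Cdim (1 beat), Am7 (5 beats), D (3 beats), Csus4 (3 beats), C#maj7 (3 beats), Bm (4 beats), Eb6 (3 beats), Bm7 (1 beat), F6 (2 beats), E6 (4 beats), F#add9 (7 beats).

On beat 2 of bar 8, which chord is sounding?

Beat 2 of bar 8 is beat (8−1)×3 + 2 = 23 overall.
Running totals: Dmaj7 ends at 2, C#dim ends at 3, D7 ends at 7, C#m7 ends at 9, Cdim ends at 10, Am7 ends at 15, D ends at 18, Csus4 ends at 21, C#maj7 ends at 24.
Beat 23 falls within C#maj7.

C#maj7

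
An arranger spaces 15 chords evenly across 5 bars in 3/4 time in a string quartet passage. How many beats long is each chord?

1 beat

5 bars × 3 beats/bar = 15 beats total.
15 beats ÷ 15 chords = 1 beats per chord.
(That is a quarter note.)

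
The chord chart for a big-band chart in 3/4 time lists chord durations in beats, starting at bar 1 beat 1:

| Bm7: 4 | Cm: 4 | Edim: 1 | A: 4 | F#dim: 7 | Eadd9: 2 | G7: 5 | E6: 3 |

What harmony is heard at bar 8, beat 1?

Beat 1 of bar 8 is beat (8−1)×3 + 1 = 22 overall.
Running totals: Bm7 ends at 4, Cm ends at 8, Edim ends at 9, A ends at 13, F#dim ends at 20, Eadd9 ends at 22.
Beat 22 falls within Eadd9.

Eadd9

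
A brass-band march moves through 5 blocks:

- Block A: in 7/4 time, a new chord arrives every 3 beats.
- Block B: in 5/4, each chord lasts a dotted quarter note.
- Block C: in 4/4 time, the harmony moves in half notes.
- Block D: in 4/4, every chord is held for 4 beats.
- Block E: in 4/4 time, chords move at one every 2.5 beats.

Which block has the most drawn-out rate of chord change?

Block D

A: 7 beats/bar ÷ 3 beats/chord = 7/3 chords/bar.
B: 5 beats/bar ÷ 1.5 beats/chord = 10/3 chords/bar.
C: 4 beats/bar ÷ 2 beats/chord = 2 chords/bar.
D: 4 beats/bar ÷ 4 beats/chord = 1 chord/bar.
E: 4 beats/bar ÷ 2.5 beats/chord = 1.6 chords/bar.
Slowest is D at 1 chords/bar.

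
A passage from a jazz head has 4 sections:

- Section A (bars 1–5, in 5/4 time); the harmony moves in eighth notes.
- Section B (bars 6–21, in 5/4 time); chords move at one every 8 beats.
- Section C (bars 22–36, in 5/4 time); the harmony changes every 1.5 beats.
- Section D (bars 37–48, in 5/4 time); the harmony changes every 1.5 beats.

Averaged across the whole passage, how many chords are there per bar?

A: 5 × 5 = 25 beats ÷ 0.5 = 50 chords.
B: 16 × 5 = 80 beats ÷ 8 = 10 chords.
C: 15 × 5 = 75 beats ÷ 1.5 = 50 chords.
D: 12 × 5 = 60 beats ÷ 1.5 = 40 chords.
Overall: 150 chords over 48 bars → 150/48 = 3.125 chords per bar.

3.125 chords per bar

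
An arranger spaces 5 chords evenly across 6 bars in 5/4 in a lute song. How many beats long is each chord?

6 bars × 5 beats/bar = 30 beats total.
30 beats ÷ 5 chords = 6 beats per chord.

6 beats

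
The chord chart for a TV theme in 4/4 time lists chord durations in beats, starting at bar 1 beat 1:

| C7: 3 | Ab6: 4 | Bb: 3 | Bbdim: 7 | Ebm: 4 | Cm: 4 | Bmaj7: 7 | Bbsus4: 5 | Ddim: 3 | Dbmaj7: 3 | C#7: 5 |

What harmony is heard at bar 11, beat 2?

Dbmaj7

Beat 2 of bar 11 is beat (11−1)×4 + 2 = 42 overall.
Running totals: C7 ends at 3, Ab6 ends at 7, Bb ends at 10, Bbdim ends at 17, Ebm ends at 21, Cm ends at 25, Bmaj7 ends at 32, Bbsus4 ends at 37, Ddim ends at 40, Dbmaj7 ends at 43.
Beat 42 falls within Dbmaj7.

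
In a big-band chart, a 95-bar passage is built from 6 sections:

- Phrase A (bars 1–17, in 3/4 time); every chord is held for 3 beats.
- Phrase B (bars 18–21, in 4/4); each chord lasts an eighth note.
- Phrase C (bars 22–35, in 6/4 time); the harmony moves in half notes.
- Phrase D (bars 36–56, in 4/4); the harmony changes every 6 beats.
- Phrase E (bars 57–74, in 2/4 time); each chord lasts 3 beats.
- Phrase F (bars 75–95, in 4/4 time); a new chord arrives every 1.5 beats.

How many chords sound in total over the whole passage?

A: 17·3 = 51 beats, 51/3 = 17 chords.
B: 4·4 = 16 beats, 16/0.5 = 32 chords.
C: 14·6 = 84 beats, 84/2 = 42 chords.
D: 21·4 = 84 beats, 84/6 = 14 chords.
E: 18·2 = 36 beats, 36/3 = 12 chords.
F: 21·4 = 84 beats, 84/1.5 = 56 chords.
Total: 17 + 32 + 42 + 14 + 12 + 56 = 173.

173 chords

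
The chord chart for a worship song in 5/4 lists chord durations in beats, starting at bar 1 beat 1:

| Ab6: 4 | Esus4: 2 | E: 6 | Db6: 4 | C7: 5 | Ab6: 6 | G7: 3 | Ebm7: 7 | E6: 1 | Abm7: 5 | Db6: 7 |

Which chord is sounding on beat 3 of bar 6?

G7

Beat 3 of bar 6 is beat (6−1)×5 + 3 = 28 overall.
Running totals: Ab6 ends at 4, Esus4 ends at 6, E ends at 12, Db6 ends at 16, C7 ends at 21, Ab6 ends at 27, G7 ends at 30.
Beat 28 falls within G7.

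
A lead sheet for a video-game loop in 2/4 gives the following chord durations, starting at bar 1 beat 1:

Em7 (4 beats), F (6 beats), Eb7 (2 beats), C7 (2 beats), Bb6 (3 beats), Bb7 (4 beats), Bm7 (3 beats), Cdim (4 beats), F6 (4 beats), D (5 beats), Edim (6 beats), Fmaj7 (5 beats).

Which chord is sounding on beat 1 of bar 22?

Beat 1 of bar 22 is beat (22−1)×2 + 1 = 43 overall.
Running totals: Em7 ends at 4, F ends at 10, Eb7 ends at 12, C7 ends at 14, Bb6 ends at 17, Bb7 ends at 21, Bm7 ends at 24, Cdim ends at 28, F6 ends at 32, D ends at 37, Edim ends at 43.
Beat 43 falls within Edim.

Edim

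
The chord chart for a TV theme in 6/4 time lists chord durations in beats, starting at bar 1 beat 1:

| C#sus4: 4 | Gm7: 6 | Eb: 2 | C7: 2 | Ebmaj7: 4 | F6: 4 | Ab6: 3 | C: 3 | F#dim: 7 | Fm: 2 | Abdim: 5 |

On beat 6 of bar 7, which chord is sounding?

Abdim

Beat 6 of bar 7 is beat (7−1)×6 + 6 = 42 overall.
Running totals: C#sus4 ends at 4, Gm7 ends at 10, Eb ends at 12, C7 ends at 14, Ebmaj7 ends at 18, F6 ends at 22, Ab6 ends at 25, C ends at 28, F#dim ends at 35, Fm ends at 37, Abdim ends at 42.
Beat 42 falls within Abdim.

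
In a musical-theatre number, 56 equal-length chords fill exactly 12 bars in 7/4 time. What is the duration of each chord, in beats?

1.5 beats

12 bars × 7 beats/bar = 84 beats total.
84 beats ÷ 56 chords = 1.5 beats per chord.
(That is a dotted quarter note.)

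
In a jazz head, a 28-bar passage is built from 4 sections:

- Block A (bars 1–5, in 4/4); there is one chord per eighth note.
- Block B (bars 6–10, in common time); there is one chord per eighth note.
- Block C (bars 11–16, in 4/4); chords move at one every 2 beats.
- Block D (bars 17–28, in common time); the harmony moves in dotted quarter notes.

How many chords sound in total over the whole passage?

124 chords

A: 5·4 = 20 beats, 20/0.5 = 40 chords.
B: 5·4 = 20 beats, 20/0.5 = 40 chords.
C: 6·4 = 24 beats, 24/2 = 12 chords.
D: 12·4 = 48 beats, 48/1.5 = 32 chords.
Total: 40 + 40 + 12 + 32 = 124.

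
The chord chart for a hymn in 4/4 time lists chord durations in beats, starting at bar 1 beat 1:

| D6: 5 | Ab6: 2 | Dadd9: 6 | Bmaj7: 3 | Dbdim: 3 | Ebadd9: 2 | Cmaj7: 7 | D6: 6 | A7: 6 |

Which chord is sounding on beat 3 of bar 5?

Beat 3 of bar 5 is beat (5−1)×4 + 3 = 19 overall.
Running totals: D6 ends at 5, Ab6 ends at 7, Dadd9 ends at 13, Bmaj7 ends at 16, Dbdim ends at 19.
Beat 19 falls within Dbdim.

Dbdim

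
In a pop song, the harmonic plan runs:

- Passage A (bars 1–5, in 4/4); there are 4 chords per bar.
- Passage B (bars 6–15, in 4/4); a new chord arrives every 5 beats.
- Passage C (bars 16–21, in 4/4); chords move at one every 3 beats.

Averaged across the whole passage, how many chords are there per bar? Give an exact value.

12/7 chords per bar

A: 5 × 4 = 20 beats ÷ 1 = 20 chords.
B: 10 × 4 = 40 beats ÷ 5 = 8 chords.
C: 6 × 4 = 24 beats ÷ 3 = 8 chords.
Overall: 36 chords over 21 bars → 36/21 = 12/7 chords per bar.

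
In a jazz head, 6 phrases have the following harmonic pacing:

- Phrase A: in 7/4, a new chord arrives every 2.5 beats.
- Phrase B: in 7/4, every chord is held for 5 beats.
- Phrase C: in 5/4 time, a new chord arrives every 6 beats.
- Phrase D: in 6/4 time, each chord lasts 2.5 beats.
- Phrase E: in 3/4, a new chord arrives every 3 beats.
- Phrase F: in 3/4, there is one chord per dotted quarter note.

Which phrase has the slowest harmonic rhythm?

A: each chord is 2.5 beats in 7/4, so 2.8 per bar.
B: each chord is 5 beats in 7/4, so 1.4 per bar.
C: each chord is 6 beats in 5/4, so 5/6 per bar.
D: each chord is 2.5 beats in 6/4, so 2.4 per bar.
E: each chord is 3 beats in 3/4, so 1 per bar.
F: each chord is 1.5 beats in 3/4, so 2 per bar.
Slowest is C at 5/6 chords/bar.

Phrase C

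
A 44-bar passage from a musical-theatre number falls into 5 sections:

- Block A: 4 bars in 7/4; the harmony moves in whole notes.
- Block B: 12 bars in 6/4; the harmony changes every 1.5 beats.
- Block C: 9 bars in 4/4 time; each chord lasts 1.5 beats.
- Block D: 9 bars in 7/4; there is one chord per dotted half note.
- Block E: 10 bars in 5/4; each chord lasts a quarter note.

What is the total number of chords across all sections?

A has 28 beats and chords last 4 each, so 7 chords.
B has 72 beats and chords last 1.5 each, so 48 chords.
C has 36 beats and chords last 1.5 each, so 24 chords.
D has 63 beats and chords last 3 each, so 21 chords.
E has 50 beats and chords last 1 each, so 50 chords.
Total: 7 + 48 + 24 + 21 + 50 = 150.

150 chords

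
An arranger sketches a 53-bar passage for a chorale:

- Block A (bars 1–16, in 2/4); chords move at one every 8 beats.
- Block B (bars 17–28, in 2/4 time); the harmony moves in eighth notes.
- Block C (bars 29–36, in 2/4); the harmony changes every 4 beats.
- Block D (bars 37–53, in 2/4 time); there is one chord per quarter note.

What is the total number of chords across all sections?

A: 16 bars × 2 beats = 32 beats; 8 beats/chord → 4 chords.
B: 12 bars × 2 beats = 24 beats; 0.5 beats/chord → 48 chords.
C: 8 bars × 2 beats = 16 beats; 4 beats/chord → 4 chords.
D: 17 bars × 2 beats = 34 beats; 1 beat/chord → 34 chords.
Total: 4 + 48 + 4 + 34 = 90.

90 chords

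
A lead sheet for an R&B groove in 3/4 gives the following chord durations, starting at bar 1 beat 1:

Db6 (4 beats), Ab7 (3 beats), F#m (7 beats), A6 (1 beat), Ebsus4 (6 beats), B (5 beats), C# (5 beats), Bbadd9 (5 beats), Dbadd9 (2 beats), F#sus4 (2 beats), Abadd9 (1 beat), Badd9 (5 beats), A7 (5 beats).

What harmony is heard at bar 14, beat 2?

Beat 2 of bar 14 is beat (14−1)×3 + 2 = 41 overall.
Running totals: Db6 ends at 4, Ab7 ends at 7, F#m ends at 14, A6 ends at 15, Ebsus4 ends at 21, B ends at 26, C# ends at 31, Bbadd9 ends at 36, Dbadd9 ends at 38, F#sus4 ends at 40, Abadd9 ends at 41.
Beat 41 falls within Abadd9.

Abadd9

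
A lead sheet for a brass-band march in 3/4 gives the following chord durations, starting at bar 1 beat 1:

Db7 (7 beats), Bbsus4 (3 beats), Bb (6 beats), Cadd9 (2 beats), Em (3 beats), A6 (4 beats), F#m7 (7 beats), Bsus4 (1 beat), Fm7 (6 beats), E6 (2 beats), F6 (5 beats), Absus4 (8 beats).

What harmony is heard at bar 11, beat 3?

Bsus4

Beat 3 of bar 11 is beat (11−1)×3 + 3 = 33 overall.
Running totals: Db7 ends at 7, Bbsus4 ends at 10, Bb ends at 16, Cadd9 ends at 18, Em ends at 21, A6 ends at 25, F#m7 ends at 32, Bsus4 ends at 33.
Beat 33 falls within Bsus4.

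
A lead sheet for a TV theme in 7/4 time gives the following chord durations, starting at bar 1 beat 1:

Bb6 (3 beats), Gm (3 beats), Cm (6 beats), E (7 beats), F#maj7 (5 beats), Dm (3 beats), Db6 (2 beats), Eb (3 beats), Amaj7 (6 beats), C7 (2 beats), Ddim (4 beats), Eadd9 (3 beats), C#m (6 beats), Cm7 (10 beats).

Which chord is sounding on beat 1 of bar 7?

Beat 1 of bar 7 is beat (7−1)×7 + 1 = 43 overall.
Running totals: Bb6 ends at 3, Gm ends at 6, Cm ends at 12, E ends at 19, F#maj7 ends at 24, Dm ends at 27, Db6 ends at 29, Eb ends at 32, Amaj7 ends at 38, C7 ends at 40, Ddim ends at 44.
Beat 43 falls within Ddim.

Ddim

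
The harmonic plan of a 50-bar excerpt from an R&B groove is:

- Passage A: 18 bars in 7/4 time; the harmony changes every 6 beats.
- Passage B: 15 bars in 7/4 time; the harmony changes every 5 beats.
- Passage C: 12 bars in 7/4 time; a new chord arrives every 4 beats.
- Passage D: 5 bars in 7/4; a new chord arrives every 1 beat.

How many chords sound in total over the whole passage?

A: 18·7 = 126 beats, 126/6 = 21 chords.
B: 15·7 = 105 beats, 105/5 = 21 chords.
C: 12·7 = 84 beats, 84/4 = 21 chords.
D: 5·7 = 35 beats, 35/1 = 35 chords.
Total: 21 + 21 + 21 + 35 = 98.

98 chords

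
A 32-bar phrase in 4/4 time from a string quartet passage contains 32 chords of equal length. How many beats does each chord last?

4 beats

32 bars × 4 beats/bar = 128 beats total.
128 beats ÷ 32 chords = 4 beats per chord.
(That is a whole note.)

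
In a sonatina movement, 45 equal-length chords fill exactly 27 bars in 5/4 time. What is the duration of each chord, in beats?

3 beats

27 bars × 5 beats/bar = 135 beats total.
135 beats ÷ 45 chords = 3 beats per chord.
(That is a dotted half note.)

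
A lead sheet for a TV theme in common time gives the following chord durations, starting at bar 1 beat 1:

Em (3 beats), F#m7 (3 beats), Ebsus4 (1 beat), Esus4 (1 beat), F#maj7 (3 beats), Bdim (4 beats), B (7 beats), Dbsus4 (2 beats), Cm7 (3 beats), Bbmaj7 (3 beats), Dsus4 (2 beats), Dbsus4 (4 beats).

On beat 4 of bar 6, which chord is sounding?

Dbsus4

Beat 4 of bar 6 is beat (6−1)×4 + 4 = 24 overall.
Running totals: Em ends at 3, F#m7 ends at 6, Ebsus4 ends at 7, Esus4 ends at 8, F#maj7 ends at 11, Bdim ends at 15, B ends at 22, Dbsus4 ends at 24.
Beat 24 falls within Dbsus4.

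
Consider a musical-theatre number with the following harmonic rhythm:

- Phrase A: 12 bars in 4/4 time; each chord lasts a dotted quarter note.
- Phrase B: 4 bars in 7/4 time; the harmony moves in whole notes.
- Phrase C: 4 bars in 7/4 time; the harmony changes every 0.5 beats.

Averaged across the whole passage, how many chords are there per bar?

A: 12 × 4 = 48 beats ÷ 1.5 = 32 chords.
B: 4 × 7 = 28 beats ÷ 4 = 7 chords.
C: 4 × 7 = 28 beats ÷ 0.5 = 56 chords.
Overall: 95 chords over 20 bars → 95/20 = 4.75 chords per bar.

4.75 chords per bar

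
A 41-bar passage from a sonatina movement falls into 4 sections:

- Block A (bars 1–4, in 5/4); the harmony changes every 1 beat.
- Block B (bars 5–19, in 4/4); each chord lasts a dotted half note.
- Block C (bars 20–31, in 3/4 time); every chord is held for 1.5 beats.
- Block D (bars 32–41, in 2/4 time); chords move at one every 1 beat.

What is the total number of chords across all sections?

84 chords

A has 20 beats and chords last 1 each, so 20 chords.
B has 60 beats and chords last 3 each, so 20 chords.
C has 36 beats and chords last 1.5 each, so 24 chords.
D has 20 beats and chords last 1 each, so 20 chords.
Total: 20 + 20 + 24 + 20 = 84.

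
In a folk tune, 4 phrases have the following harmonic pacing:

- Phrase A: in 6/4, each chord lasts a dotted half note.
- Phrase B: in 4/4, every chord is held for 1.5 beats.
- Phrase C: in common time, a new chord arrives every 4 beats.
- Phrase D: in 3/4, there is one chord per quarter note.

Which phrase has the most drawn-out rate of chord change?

A: 6 beats/bar ÷ 3 beats/chord = 2 chords/bar.
B: 4 beats/bar ÷ 1.5 beats/chord = 8/3 chords/bar.
C: 4 beats/bar ÷ 4 beats/chord = 1 chord/bar.
D: 3 beats/bar ÷ 1 beat/chord = 3 chords/bar.
Slowest is C at 1 chords/bar.

Phrase C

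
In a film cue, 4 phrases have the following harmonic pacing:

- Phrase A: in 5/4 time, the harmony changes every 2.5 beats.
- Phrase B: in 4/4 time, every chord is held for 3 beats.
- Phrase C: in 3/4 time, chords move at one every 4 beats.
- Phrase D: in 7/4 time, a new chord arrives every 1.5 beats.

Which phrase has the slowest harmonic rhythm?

A: each chord is 2.5 beats in 5/4, so 2 per bar.
B: each chord is 3 beats in 4/4, so 4/3 per bar.
C: each chord is 4 beats in 3/4, so 0.75 per bar.
D: each chord is 1.5 beats in 7/4, so 14/3 per bar.
Slowest is C at 0.75 chords/bar.

Phrase C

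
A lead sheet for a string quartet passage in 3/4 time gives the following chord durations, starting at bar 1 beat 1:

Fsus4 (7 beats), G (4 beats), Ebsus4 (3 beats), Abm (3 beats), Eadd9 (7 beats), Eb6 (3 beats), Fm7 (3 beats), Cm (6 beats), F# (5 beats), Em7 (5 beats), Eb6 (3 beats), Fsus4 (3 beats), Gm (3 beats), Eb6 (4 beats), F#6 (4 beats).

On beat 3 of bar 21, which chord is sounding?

F#6

Beat 3 of bar 21 is beat (21−1)×3 + 3 = 63 overall.
Running totals: Fsus4 ends at 7, G ends at 11, Ebsus4 ends at 14, Abm ends at 17, Eadd9 ends at 24, Eb6 ends at 27, Fm7 ends at 30, Cm ends at 36, F# ends at 41, Em7 ends at 46, Eb6 ends at 49, Fsus4 ends at 52, Gm ends at 55, Eb6 ends at 59, F#6 ends at 63.
Beat 63 falls within F#6.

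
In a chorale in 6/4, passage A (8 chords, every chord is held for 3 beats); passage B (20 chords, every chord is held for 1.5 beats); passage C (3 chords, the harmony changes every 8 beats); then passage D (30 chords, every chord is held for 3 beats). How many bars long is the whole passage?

28 bars

A: 8 × 3 = 24 beats = 4 bars.
B: 20 × 1.5 = 30 beats = 5 bars.
C: 3 × 8 = 24 beats = 4 bars.
D: 30 × 3 = 90 beats = 15 bars.
Total: 4 + 5 + 4 + 15 = 28 bars.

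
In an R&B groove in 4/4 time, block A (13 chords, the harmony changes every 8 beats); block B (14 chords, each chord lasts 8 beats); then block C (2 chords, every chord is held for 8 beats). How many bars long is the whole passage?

A: 13 × 8 = 104 beats = 26 bars.
B: 14 × 8 = 112 beats = 28 bars.
C: 2 × 8 = 16 beats = 4 bars.
Total: 26 + 28 + 4 = 58 bars.

58 bars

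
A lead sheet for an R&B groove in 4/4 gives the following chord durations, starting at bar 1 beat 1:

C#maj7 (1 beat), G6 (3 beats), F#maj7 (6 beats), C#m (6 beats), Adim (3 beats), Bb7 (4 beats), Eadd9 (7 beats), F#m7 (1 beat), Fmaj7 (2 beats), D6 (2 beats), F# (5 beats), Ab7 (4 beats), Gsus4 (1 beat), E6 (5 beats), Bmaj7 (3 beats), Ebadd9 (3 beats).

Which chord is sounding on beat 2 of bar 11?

Beat 2 of bar 11 is beat (11−1)×4 + 2 = 42 overall.
Running totals: C#maj7 ends at 1, G6 ends at 4, F#maj7 ends at 10, C#m ends at 16, Adim ends at 19, Bb7 ends at 23, Eadd9 ends at 30, F#m7 ends at 31, Fmaj7 ends at 33, D6 ends at 35, F# ends at 40, Ab7 ends at 44.
Beat 42 falls within Ab7.

Ab7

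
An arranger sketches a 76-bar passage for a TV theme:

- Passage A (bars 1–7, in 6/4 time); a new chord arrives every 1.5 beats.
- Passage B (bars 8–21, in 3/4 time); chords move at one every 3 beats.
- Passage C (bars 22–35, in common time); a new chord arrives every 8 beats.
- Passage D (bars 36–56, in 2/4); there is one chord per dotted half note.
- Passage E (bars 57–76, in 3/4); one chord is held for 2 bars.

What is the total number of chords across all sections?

73 chords

A: 7·6 = 42 beats, 42/1.5 = 28 chords.
B: 14·3 = 42 beats, 42/3 = 14 chords.
C: 14·4 = 56 beats, 56/8 = 7 chords.
D: 21·2 = 42 beats, 42/3 = 14 chords.
E: 20·3 = 60 beats, 60/6 = 10 chords.
Total: 28 + 14 + 7 + 14 + 10 = 73.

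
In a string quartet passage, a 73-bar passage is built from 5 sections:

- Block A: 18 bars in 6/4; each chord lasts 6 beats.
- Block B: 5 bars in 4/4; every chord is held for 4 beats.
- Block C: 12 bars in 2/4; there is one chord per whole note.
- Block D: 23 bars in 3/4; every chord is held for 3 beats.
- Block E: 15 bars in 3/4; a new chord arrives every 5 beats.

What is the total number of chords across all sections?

A: 18·6 = 108 beats, 108/6 = 18 chords.
B: 5·4 = 20 beats, 20/4 = 5 chords.
C: 12·2 = 24 beats, 24/4 = 6 chords.
D: 23·3 = 69 beats, 69/3 = 23 chords.
E: 15·3 = 45 beats, 45/5 = 9 chords.
Total: 18 + 5 + 6 + 23 + 9 = 61.

61 chords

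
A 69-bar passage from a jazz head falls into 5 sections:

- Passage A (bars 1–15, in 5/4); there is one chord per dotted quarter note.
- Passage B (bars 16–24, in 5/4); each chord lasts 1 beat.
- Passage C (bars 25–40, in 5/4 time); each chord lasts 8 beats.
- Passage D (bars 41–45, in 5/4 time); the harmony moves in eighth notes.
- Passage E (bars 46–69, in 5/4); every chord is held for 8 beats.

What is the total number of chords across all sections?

A has 75 beats and chords last 1.5 each, so 50 chords.
B has 45 beats and chords last 1 each, so 45 chords.
C has 80 beats and chords last 8 each, so 10 chords.
D has 25 beats and chords last 0.5 each, so 50 chords.
E has 120 beats and chords last 8 each, so 15 chords.
Total: 50 + 45 + 10 + 50 + 15 = 170.

170 chords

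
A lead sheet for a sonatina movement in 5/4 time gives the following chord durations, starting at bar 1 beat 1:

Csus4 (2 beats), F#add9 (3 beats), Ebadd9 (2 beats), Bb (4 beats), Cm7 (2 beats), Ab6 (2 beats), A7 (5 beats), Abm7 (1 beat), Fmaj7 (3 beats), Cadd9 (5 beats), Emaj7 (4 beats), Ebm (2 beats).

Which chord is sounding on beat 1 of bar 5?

Beat 1 of bar 5 is beat (5−1)×5 + 1 = 21 overall.
Running totals: Csus4 ends at 2, F#add9 ends at 5, Ebadd9 ends at 7, Bb ends at 11, Cm7 ends at 13, Ab6 ends at 15, A7 ends at 20, Abm7 ends at 21.
Beat 21 falls within Abm7.

Abm7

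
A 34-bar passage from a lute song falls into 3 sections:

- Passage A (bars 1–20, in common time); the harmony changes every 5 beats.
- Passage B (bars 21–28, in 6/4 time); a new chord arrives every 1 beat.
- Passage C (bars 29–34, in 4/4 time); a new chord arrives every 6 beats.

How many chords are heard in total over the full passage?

A: 20·4 = 80 beats, 80/5 = 16 chords.
B: 8·6 = 48 beats, 48/1 = 48 chords.
C: 6·4 = 24 beats, 24/6 = 4 chords.
Total: 16 + 48 + 4 = 68.

68 chords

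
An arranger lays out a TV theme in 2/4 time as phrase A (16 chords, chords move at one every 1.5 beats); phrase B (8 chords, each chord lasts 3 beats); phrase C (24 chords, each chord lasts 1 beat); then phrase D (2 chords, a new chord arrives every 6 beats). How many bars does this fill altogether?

A: 16 × 1.5 = 24 beats = 12 bars.
B: 8 × 3 = 24 beats = 12 bars.
C: 24 × 1 = 24 beats = 12 bars.
D: 2 × 6 = 12 beats = 6 bars.
Total: 12 + 12 + 12 + 6 = 42 bars.

42 bars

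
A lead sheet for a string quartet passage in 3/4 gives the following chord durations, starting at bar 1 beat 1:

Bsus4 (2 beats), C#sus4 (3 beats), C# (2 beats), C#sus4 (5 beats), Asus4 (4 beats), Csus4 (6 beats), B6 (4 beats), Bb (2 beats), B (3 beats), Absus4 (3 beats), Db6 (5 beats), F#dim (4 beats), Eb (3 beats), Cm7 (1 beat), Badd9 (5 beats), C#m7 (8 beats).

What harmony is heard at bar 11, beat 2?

Absus4

Beat 2 of bar 11 is beat (11−1)×3 + 2 = 32 overall.
Running totals: Bsus4 ends at 2, C#sus4 ends at 5, C# ends at 7, C#sus4 ends at 12, Asus4 ends at 16, Csus4 ends at 22, B6 ends at 26, Bb ends at 28, B ends at 31, Absus4 ends at 34.
Beat 32 falls within Absus4.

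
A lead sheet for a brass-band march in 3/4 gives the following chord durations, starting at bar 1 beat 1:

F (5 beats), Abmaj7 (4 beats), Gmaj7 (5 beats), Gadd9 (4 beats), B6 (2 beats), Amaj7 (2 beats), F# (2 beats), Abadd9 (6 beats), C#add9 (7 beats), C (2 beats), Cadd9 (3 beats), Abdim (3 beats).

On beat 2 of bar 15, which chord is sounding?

Beat 2 of bar 15 is beat (15−1)×3 + 2 = 44 overall.
Running totals: F ends at 5, Abmaj7 ends at 9, Gmaj7 ends at 14, Gadd9 ends at 18, B6 ends at 20, Amaj7 ends at 22, F# ends at 24, Abadd9 ends at 30, C#add9 ends at 37, C ends at 39, Cadd9 ends at 42, Abdim ends at 45.
Beat 44 falls within Abdim.

Abdim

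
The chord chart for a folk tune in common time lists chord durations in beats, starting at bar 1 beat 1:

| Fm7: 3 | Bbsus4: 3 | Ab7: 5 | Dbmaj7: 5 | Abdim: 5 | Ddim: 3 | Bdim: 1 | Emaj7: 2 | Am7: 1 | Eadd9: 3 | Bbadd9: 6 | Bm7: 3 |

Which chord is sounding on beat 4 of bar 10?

Bm7

Beat 4 of bar 10 is beat (10−1)×4 + 4 = 40 overall.
Running totals: Fm7 ends at 3, Bbsus4 ends at 6, Ab7 ends at 11, Dbmaj7 ends at 16, Abdim ends at 21, Ddim ends at 24, Bdim ends at 25, Emaj7 ends at 27, Am7 ends at 28, Eadd9 ends at 31, Bbadd9 ends at 37, Bm7 ends at 40.
Beat 40 falls within Bm7.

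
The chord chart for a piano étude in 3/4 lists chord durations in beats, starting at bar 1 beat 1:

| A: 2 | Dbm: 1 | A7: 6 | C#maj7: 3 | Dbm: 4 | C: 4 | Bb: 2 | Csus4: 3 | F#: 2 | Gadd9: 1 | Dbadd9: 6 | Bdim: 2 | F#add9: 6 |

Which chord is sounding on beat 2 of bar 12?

Bdim

Beat 2 of bar 12 is beat (12−1)×3 + 2 = 35 overall.
Running totals: A ends at 2, Dbm ends at 3, A7 ends at 9, C#maj7 ends at 12, Dbm ends at 16, C ends at 20, Bb ends at 22, Csus4 ends at 25, F# ends at 27, Gadd9 ends at 28, Dbadd9 ends at 34, Bdim ends at 36.
Beat 35 falls within Bdim.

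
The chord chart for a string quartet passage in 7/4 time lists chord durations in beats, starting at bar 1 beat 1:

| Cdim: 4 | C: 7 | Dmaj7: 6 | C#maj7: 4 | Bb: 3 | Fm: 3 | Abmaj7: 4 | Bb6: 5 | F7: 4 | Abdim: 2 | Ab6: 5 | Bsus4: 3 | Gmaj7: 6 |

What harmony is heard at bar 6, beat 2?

F7

Beat 2 of bar 6 is beat (6−1)×7 + 2 = 37 overall.
Running totals: Cdim ends at 4, C ends at 11, Dmaj7 ends at 17, C#maj7 ends at 21, Bb ends at 24, Fm ends at 27, Abmaj7 ends at 31, Bb6 ends at 36, F7 ends at 40.
Beat 37 falls within F7.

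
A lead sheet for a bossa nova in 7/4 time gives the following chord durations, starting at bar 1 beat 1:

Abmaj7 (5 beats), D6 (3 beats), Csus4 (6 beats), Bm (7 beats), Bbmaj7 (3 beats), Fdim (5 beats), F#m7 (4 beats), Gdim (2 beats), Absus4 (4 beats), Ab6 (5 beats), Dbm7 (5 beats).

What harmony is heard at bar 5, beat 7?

Beat 7 of bar 5 is beat (5−1)×7 + 7 = 35 overall.
Running totals: Abmaj7 ends at 5, D6 ends at 8, Csus4 ends at 14, Bm ends at 21, Bbmaj7 ends at 24, Fdim ends at 29, F#m7 ends at 33, Gdim ends at 35.
Beat 35 falls within Gdim.

Gdim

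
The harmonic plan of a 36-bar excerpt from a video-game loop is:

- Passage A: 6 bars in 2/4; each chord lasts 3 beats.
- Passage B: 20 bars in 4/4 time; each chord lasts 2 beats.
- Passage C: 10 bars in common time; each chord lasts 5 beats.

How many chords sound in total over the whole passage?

A: 6 bars × 2 beats = 12 beats; 3 beats/chord → 4 chords.
B: 20 bars × 4 beats = 80 beats; 2 beats/chord → 40 chords.
C: 10 bars × 4 beats = 40 beats; 5 beats/chord → 8 chords.
Total: 4 + 40 + 8 = 52.

52 chords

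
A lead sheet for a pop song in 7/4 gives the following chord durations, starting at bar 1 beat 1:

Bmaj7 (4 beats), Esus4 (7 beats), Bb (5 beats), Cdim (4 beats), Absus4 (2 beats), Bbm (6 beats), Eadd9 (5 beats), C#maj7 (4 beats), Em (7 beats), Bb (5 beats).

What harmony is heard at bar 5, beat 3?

Eadd9

Beat 3 of bar 5 is beat (5−1)×7 + 3 = 31 overall.
Running totals: Bmaj7 ends at 4, Esus4 ends at 11, Bb ends at 16, Cdim ends at 20, Absus4 ends at 22, Bbm ends at 28, Eadd9 ends at 33.
Beat 31 falls within Eadd9.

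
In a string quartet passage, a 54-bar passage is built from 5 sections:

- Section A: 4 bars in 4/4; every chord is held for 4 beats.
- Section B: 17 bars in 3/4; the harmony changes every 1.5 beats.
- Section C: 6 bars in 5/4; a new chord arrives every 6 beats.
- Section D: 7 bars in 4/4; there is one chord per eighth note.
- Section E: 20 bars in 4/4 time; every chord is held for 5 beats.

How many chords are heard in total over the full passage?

115 chords

A has 16 beats and chords last 4 each, so 4 chords.
B has 51 beats and chords last 1.5 each, so 34 chords.
C has 30 beats and chords last 6 each, so 5 chords.
D has 28 beats and chords last 0.5 each, so 56 chords.
E has 80 beats and chords last 5 each, so 16 chords.
Total: 4 + 34 + 5 + 56 + 16 = 115.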